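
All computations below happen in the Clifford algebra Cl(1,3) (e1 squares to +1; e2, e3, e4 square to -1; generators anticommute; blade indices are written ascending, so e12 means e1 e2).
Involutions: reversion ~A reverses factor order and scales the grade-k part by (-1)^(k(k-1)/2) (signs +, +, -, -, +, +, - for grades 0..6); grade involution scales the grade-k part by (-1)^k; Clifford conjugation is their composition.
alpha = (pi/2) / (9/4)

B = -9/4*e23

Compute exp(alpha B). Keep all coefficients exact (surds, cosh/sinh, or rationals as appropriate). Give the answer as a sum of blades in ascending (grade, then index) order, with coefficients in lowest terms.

B^2 = (-9/4)^2*(e23)^2 = 81/16*(-1) = -81/16 (a basis 2-blade squares to minus the product of its generators' squares).
B^2 = -81/16 — circular case — the even/odd split gives cos and sin: l = 9/4, alpha*l = pi/2, so exp(alpha B) = cos(pi/2) + (sin(pi/2)/(9/4))*B = 0 + (4/9)*B.
Answer: -e23


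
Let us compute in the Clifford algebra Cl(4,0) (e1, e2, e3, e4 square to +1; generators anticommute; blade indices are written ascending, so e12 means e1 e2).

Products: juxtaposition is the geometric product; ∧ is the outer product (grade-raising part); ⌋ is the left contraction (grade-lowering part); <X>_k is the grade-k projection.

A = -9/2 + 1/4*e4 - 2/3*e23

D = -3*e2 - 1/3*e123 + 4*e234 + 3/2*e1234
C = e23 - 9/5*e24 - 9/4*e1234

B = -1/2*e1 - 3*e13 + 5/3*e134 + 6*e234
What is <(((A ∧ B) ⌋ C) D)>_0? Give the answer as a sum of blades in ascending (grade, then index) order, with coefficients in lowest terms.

step 1: 9/4*e1 + 27/2*e13 + 1/8*e14 + 1/3*e123 - 33/4*e134 - 27*e234
step 2: 243/4*e1 - 297/16*e2 + 3/4*e4 + 9/32*e23 - 243/8*e24 - 81/16*e234
step 3: 1215/16 - 15/2*e1 - 3861/32*e3 - 369/4*e4 - 729/4*e12 - 207/4*e13 + 81/64*e14 - 69/4*e23 + 9/4*e24 - 945/16*e34 - 9/8*e123 + 1215/32*e134 + 729/8*e234 + 973/4*e1234
step 4: 1215/16
Answer: 1215/16


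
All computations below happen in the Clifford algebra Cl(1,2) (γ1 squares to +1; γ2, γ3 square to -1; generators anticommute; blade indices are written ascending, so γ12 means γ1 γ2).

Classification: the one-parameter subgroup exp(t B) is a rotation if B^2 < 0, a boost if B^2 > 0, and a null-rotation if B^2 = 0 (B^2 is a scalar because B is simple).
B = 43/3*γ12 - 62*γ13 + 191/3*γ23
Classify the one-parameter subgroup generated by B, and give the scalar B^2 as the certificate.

B^2 term by term: the squares give (43/3)^2*(γ12)^2 + (-62)^2*(γ13)^2 + (191/3)^2*(γ23)^2 = 1849/9*(+1) + 3844*(+1) + 36481/9*(-1) = -4 (each basis 2-blade squares to minus the product of its generators' squares); cross terms between blades sharing an index anticommute and cancel. So B^2 = -4.
Answer: rotation, certificate B^2 = -4. Why this suffices: the scalar -4 survives any versor conjugation, so its sign alone determines the class however B is presented.


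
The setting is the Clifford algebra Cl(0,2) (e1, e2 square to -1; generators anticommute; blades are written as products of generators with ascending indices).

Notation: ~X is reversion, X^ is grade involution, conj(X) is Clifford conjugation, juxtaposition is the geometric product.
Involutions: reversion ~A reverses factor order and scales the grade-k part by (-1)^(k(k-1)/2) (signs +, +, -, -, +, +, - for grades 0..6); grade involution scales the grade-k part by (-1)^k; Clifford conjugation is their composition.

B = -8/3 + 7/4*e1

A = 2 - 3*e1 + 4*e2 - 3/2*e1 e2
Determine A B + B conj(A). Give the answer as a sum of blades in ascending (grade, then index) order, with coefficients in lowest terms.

first term: -1/12 + 23/2*e1 - 319/24*e2 - 3*e1 e2
second term: -127/12 - 9/2*e1 + 193/24*e2 - 11*e1 e2
Answer: -32/3 + 7*e1 - 21/4*e2 - 14*e1 e2


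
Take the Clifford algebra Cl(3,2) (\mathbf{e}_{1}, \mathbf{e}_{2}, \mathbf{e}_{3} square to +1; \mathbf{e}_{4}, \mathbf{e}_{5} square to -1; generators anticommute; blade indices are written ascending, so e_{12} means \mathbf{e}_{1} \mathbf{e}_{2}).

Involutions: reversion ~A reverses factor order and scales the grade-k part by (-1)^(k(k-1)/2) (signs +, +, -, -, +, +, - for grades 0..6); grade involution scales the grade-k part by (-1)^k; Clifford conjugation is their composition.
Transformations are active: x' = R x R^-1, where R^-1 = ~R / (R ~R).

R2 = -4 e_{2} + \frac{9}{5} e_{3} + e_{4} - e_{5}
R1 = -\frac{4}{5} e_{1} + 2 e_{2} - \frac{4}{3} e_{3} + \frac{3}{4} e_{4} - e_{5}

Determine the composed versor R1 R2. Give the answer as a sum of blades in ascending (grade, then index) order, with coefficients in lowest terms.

Distribute over the terms of R2 (each basis-blade product reordered to ascending indices, repeated generators contracted through their squares):
R1 (-4 e_{2}) = -8 + \frac{16}{5} e_{12} - \frac{16}{3} e_{23} + 3 e_{24} - 4 e_{25}
R1 (\frac{9}{5} e_{3}) = -\frac{12}{5} - \frac{36}{25} e_{13} + \frac{18}{5} e_{23} - \frac{27}{20} e_{34} + \frac{9}{5} e_{35}
R1 (e_{4}) = -\frac{3}{4} - \frac{4}{5} e_{14} + 2 e_{24} - \frac{4}{3} e_{34} + e_{45}
R1 (-e_{5}) = -1 + \frac{4}{5} e_{15} - 2 e_{25} + \frac{4}{3} e_{35} - \frac{3}{4} e_{45}
Summing the partial products and collecting blades:
Answer: -\frac{243}{20} + \frac{16}{5} e_{12} - \frac{36}{25} e_{13} - \frac{4}{5} e_{14} + \frac{4}{5} e_{15} - \frac{26}{15} e_{23} + 5 e_{24} - 6 e_{25} - \frac{161}{60} e_{34} + \frac{47}{15} e_{35} + \frac{1}{4} e_{45}


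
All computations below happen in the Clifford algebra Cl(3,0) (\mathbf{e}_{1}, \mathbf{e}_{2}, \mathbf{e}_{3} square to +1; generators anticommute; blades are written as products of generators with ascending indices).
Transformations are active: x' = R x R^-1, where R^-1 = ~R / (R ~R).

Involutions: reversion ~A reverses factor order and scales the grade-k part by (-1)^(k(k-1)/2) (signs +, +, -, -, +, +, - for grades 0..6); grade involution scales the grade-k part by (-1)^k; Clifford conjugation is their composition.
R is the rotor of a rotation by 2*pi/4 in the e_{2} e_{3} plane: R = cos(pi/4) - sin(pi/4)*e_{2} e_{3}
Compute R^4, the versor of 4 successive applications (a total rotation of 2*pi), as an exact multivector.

Half-angle bookkeeping: 4 applications in e_{2} e_{3} add up to rotor phase 4*pi/4 = \pi, so R^4 = cos(\pi) - sin(\pi)*e_{2} e_{3}.
cos(\pi) = -1 and sin(\pi) = 0, so R^4 = -1. The total rotation 2*pi is 1 full turn, so every vector returns to itself, yet the rotor is -1, on the OTHER sheet of the double cover (an odd number of 2*pi turns).
Answer: -1


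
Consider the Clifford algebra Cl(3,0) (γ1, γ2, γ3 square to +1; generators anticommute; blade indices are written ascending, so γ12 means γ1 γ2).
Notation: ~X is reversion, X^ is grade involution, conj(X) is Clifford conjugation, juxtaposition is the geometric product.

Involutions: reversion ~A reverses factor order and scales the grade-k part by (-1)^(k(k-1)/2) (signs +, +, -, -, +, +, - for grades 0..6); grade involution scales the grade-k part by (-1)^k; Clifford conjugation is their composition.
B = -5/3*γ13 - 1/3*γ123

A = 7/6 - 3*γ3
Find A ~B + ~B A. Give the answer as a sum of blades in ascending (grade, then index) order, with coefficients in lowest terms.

first term: 5*γ1 - γ12 + 35/18*γ13 + 7/18*γ123
second term: -5*γ1 - γ12 + 35/18*γ13 + 7/18*γ123
Answer: -2*γ12 + 35/9*γ13 + 7/9*γ123


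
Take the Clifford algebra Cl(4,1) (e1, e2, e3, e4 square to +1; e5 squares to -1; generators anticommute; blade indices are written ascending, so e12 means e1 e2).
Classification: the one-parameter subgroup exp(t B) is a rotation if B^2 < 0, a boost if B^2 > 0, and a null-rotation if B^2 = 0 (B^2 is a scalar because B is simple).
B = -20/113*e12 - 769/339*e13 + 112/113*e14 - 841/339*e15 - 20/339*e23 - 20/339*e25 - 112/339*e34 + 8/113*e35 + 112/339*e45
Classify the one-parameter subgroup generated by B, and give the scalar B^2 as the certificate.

B^2 term by term: the squares give (-20/113)^2*(e12)^2 + (-769/339)^2*(e13)^2 + (112/113)^2*(e14)^2 + (-841/339)^2*(e15)^2 + (-20/339)^2*(e23)^2 + (-20/339)^2*(e25)^2 + (-112/339)^2*(e34)^2 + (8/113)^2*(e35)^2 + (112/339)^2*(e45)^2 = 400/12769*(-1) + 591361/114921*(-1) + 12544/12769*(-1) + 707281/114921*(+1) + 400/114921*(-1) + 400/114921*(+1) + 12544/114921*(-1) + 64/12769*(+1) + 12544/114921*(+1) = 0 (each basis 2-blade squares to minus the product of its generators' squares); cross terms between blades sharing an index anticommute and cancel; the commuting (index-disjoint) pairs give grade-4 terms 2*c*c'*(blade product), which cancel blade by blade — e1234: 4480/38307 - 4480/38307 = 0; e1235: -320/12769 - 30760/114921 + 33640/114921 = 0; e1245: -4480/38307 + 4480/38307 = 0; e1345: -172256/114921 - 1792/12769 + 188384/114921 = 0; e2345: -4480/114921 + 4480/114921 = 0 — confirming B is simple. So B^2 = 0.
Answer: null-rotation, certificate B^2 = 0. B^2 = 0 is basis-independent, so its sign is the whole story.


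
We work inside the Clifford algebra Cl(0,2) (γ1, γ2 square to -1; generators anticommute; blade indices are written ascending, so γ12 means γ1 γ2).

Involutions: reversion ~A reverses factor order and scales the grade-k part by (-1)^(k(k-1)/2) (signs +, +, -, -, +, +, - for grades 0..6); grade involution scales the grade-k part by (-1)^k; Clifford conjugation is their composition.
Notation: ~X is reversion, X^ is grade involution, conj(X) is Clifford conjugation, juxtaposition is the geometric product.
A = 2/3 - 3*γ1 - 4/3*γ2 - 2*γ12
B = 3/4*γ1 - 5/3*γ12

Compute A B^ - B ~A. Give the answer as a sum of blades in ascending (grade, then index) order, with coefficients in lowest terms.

first term: -67/12 + 31/18*γ1 - 7/2*γ2 - 19/9*γ12
second term: 67/12 - 31/18*γ1 + 7/2*γ2 - 19/9*γ12
Answer: -67/6 + 31/9*γ1 - 7*γ2


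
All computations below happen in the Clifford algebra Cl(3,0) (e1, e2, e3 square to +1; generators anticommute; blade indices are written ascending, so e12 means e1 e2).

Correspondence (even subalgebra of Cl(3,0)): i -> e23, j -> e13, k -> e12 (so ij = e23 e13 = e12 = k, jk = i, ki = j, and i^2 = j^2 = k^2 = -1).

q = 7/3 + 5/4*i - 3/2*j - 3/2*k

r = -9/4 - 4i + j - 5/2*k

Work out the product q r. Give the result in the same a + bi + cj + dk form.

In blades: q = 7/3 - 3/2*e12 - 3/2*e13 + 5/4*e23, r = -9/4 - 5/2*e12 + e13 - 4*e23.
Distribute q over r term by term (generator squares from the signature, products reordered to ascending indices): (7/3)*r = -21/4 - 35/6*e12 + 7/3*e13 - 28/3*e23; (-3/2*e12)*r = -15/4 + 27/8*e12 + 6*e13 + 3/2*e23; (-3/2*e13)*r = 3/2 - 6*e12 + 27/8*e13 + 15/4*e23; (5/4*e23)*r = 5 + 5/4*e12 + 25/8*e13 - 45/16*e23.
Sum: -5/2 - 173/24*e12 + 89/6*e13 - 331/48*e23; translating back through the correspondence:
Answer: -5/2 - 331/48*i + 89/6*j - 173/24*k


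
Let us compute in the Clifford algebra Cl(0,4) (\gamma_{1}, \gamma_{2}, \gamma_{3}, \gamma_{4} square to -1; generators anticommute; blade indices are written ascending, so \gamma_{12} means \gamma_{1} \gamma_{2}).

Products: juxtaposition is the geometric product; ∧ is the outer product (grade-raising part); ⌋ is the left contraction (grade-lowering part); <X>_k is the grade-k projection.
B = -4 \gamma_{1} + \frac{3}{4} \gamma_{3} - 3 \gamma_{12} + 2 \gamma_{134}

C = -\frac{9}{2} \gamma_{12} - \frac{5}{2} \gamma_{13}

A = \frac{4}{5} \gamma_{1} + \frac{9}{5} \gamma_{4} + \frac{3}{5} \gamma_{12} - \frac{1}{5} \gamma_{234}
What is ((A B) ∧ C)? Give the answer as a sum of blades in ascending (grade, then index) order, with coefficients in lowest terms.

step 1: 5 - \frac{2}{5} \gamma_{12} - 3 \gamma_{13} + \frac{36}{5} \gamma_{14} - \frac{3}{20} \gamma_{24} - \frac{59}{20} \gamma_{34} + \frac{9}{20} \gamma_{123} - \frac{27}{5} \gamma_{124} + \frac{3}{5} \gamma_{134} + \frac{6}{5} \gamma_{234} - \frac{4}{5} \gamma_{1234}
step 2: -\frac{45}{2} \gamma_{12} - \frac{25}{2} \gamma_{13} + \frac{129}{10} \gamma_{1234}
Answer: -\frac{45}{2} \gamma_{12} - \frac{25}{2} \gamma_{13} + \frac{129}{10} \gamma_{1234}


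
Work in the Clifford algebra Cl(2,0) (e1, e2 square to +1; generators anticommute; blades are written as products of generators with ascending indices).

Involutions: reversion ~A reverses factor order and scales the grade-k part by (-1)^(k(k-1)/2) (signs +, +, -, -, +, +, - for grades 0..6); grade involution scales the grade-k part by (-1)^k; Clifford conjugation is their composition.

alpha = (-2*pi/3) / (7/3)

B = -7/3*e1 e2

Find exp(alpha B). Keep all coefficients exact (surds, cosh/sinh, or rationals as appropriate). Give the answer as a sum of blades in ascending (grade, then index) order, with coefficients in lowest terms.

B^2 = (-7/3)^2*(e1 e2)^2 = 49/9*(-1) = -49/9 (a basis 2-blade squares to minus the product of its generators' squares).
B^2 = -49/9 — the negative square puts this in the circular regime; l = 7/3, alpha*l = -2*pi/3, so exp(alpha B) = cos(-2*pi/3) + (sin(-2*pi/3)/(7/3))*B = -1/2 + (-3*sqrt(3)/14)*B.
Answer: -1/2 + sqrt(3)/2*e1 e2


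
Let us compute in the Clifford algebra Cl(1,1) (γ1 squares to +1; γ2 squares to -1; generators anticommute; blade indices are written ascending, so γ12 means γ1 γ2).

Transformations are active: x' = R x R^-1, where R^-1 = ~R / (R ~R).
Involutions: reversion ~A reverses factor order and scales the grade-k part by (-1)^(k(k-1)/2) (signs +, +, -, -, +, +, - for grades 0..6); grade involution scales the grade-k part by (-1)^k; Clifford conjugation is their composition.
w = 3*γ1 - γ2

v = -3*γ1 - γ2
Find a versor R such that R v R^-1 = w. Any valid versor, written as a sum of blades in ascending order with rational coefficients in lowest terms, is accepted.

R = v + w = -2*γ2 works: the equal norms (8) guarantee its sandwich swaps v into w.
Answer: -2*γ2


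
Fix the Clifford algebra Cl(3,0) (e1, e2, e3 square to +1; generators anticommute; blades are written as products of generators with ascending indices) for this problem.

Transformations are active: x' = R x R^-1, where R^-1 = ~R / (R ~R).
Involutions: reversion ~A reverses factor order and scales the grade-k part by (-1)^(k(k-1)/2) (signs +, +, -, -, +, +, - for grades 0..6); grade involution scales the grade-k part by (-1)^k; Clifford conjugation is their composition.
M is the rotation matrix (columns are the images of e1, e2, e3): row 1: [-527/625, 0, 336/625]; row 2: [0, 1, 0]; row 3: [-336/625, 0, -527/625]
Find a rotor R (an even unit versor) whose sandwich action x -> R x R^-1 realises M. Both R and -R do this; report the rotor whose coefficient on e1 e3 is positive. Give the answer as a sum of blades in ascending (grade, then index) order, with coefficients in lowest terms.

Method: write R = a + b12*e1 e2 + b13*e1 e3 + b23*e2 e3 with a^2 + b12^2 + b13^2 + b23^2 = 1 (so R^-1 = ~R). Expanding the columns R e_j ~R gives tr M = 4a^2 - 1 and, from the antisymmetric part, M21 - M12 = -4a*b12, M13 - M31 = 4a*b13, M32 - M23 = -4a*b23.
Here tr M = -429/625, so a^2 = (1 + tr M)/4 = 49/625 and a = ±7/25. Taking a = 7/25: M21 - M12 = 0, M13 - M31 = 672/625, M32 - M23 = 0, giving b12 = 0, b13 = 24/25, b23 = 0, i.e. R = 7/25 + 24/25*e1 e3.
Its e1 e3 coefficient is already positive.
Answer: 7/25 + 24/25*e1 e3. Why the constraint matters: R and -R act identically through the sandwich — M has trace -429/625 either way — so only the sign condition on e1 e3 picks one of the two preimages.


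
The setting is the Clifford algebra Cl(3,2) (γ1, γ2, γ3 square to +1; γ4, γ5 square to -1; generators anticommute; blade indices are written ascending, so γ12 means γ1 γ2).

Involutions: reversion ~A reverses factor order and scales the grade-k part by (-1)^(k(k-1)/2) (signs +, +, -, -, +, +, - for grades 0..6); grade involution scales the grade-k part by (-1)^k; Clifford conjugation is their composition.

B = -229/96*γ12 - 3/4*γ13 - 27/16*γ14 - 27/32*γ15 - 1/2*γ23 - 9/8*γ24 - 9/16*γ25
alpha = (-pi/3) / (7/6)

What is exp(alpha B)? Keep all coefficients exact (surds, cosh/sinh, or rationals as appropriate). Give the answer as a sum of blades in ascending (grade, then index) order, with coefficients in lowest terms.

B^2 term by term: the squares give (-229/96)^2*(γ12)^2 + (-3/4)^2*(γ13)^2 + (-27/16)^2*(γ14)^2 + (-27/32)^2*(γ15)^2 + (-1/2)^2*(γ23)^2 + (-9/8)^2*(γ24)^2 + (-9/16)^2*(γ25)^2 = 52441/9216*(-1) + 9/16*(-1) + 729/256*(+1) + 729/1024*(+1) + 1/4*(-1) + 81/64*(+1) + 81/256*(+1) = -49/36 (each basis 2-blade squares to minus the product of its generators' squares); cross terms between blades sharing an index anticommute and cancel; the commuting (index-disjoint) pairs give grade-4 terms 2*c*c'*(blade product), which cancel blade by blade — γ1234: -27/16 + 27/16 = 0; γ1235: -27/32 + 27/32 = 0; γ1245: -243/128 + 243/128 = 0 — confirming B is simple. So B^2 = -49/36.
B^2 = -49/36 — the series telescopes trigonometrically here: l = 7/6, alpha*l = -pi/3, so exp(alpha B) = cos(-pi/3) + (sin(-pi/3)/(7/6))*B = 1/2 + (-3*sqrt(3)/7)*B.
Answer: 1/2 + 229*sqrt(3)/224*γ12 + 9*sqrt(3)/28*γ13 + 81*sqrt(3)/112*γ14 + 81*sqrt(3)/224*γ15 + 3*sqrt(3)/14*γ23 + 27*sqrt(3)/56*γ24 + 27*sqrt(3)/112*γ25


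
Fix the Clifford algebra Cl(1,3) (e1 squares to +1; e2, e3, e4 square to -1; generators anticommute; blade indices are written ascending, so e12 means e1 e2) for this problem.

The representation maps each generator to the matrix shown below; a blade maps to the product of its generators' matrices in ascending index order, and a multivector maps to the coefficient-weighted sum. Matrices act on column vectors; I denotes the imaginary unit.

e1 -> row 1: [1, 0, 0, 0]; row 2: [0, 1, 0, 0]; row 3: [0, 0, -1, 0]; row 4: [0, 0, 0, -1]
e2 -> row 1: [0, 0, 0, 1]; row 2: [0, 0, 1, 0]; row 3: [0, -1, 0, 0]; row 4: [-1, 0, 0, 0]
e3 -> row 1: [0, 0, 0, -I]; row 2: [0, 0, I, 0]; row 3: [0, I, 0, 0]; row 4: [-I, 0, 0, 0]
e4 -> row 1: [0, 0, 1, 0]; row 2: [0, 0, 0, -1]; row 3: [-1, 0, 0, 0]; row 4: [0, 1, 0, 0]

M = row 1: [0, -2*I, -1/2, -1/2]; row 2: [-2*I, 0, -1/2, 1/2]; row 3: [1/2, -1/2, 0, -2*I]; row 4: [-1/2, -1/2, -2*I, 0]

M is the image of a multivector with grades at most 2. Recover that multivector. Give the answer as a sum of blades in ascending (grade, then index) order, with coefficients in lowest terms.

Method: the blade images are trace-orthogonal — tr(rho(e_A) rho(e_B)^-1) = 4 if A = B and 0 otherwise — and rho(e_A)^-1 = (e_A)^2 * rho(e_A) with (e_A)^2 = +1 or -1, so the coefficient of e_A in the preimage is (e_A)^2 * tr(M rho(e_A))/4.
Nonzero projections over blades of grade <= 2: e4: (e4)^2 = -1, tr(M rho(e4)) = 2, coefficient -1/2; e12: (e12)^2 = +1, tr(M rho(e12)) = -2, coefficient -1/2; e34: (e34)^2 = -1, tr(M rho(e34)) = -8, coefficient 2. Every other blade of grade <= 2 projects to 0.
Answer: -1/2*e4 - 1/2*e12 + 2*e34


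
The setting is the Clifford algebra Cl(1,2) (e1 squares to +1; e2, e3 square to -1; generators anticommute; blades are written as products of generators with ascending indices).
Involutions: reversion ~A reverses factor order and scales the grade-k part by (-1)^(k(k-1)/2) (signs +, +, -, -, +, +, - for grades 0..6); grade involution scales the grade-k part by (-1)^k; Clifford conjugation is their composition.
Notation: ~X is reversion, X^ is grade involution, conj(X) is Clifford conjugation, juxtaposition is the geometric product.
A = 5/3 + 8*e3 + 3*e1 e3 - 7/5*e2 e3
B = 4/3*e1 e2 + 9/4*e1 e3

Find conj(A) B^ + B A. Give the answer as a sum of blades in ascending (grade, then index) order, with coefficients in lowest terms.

first term: -27/4 - 18*e1 - 167/180*e1 e2 + 337/60*e1 e3 - 4*e2 e3 - 32/3*e1 e2 e3
second term: 27/4 - 18*e1 - 167/180*e1 e2 + 337/60*e1 e3 - 4*e2 e3 + 32/3*e1 e2 e3
Answer: -36*e1 - 167/90*e1 e2 + 337/30*e1 e3 - 8*e2 e3


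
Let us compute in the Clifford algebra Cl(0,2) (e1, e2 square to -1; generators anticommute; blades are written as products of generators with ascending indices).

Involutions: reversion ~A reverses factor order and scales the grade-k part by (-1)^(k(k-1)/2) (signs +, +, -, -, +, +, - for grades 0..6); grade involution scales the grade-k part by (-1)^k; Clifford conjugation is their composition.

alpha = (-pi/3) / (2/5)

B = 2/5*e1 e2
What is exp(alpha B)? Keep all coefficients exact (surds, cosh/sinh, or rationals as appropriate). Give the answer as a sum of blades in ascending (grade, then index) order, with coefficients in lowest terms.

B^2 = (2/5)^2*(e1 e2)^2 = 4/25*(-1) = -4/25 (a basis 2-blade squares to minus the product of its generators' squares).
B^2 = -4/25 — since the square is negative, the closed form is circular: l = 2/5, alpha*l = -pi/3, so exp(alpha B) = cos(-pi/3) + (sin(-pi/3)/(2/5))*B = 1/2 + (-5*sqrt(3)/4)*B.
Answer: 1/2 - sqrt(3)/2*e1 e2


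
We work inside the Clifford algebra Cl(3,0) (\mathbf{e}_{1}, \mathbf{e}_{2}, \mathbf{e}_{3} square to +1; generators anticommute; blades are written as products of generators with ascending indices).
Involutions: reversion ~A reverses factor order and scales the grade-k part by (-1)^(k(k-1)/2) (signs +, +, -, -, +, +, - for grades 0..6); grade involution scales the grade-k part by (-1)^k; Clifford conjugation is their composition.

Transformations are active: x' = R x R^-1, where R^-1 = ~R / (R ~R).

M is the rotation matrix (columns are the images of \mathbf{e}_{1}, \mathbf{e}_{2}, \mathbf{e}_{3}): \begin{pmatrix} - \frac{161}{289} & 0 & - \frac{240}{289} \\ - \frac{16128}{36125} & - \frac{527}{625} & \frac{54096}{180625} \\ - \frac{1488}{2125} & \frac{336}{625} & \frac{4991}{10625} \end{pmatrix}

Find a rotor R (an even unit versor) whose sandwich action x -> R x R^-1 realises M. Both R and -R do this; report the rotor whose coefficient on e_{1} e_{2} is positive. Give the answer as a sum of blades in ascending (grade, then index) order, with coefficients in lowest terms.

Method: write R = a + b12*e_{1} e_{2} + b13*e_{1} e_{3} + b23*e_{2} e_{3} with a^2 + b12^2 + b13^2 + b23^2 = 1 (so R^-1 = ~R). Expanding the columns R e_j ~R gives tr M = 4a^2 - 1 and, from the antisymmetric part, M21 - M12 = -4a*b12, M13 - M31 = 4a*b13, M32 - M23 = -4a*b23.
Here tr M = -\frac{168081}{180625}, so a^2 = (1 + tr M)/4 = \frac{3136}{180625} and a = ±\frac{56}{425}. Taking a = \frac{56}{425}: M21 - M12 = -\frac{16128}{36125}, M13 - M31 = -\frac{4704}{36125}, M32 - M23 = \frac{43008}{180625}, giving b12 = \frac{72}{85}, b13 = -\frac{21}{85}, b23 = -\frac{192}{425}, i.e. R = \frac{56}{425} + \frac{72}{85} e_{1} e_{2} - \frac{21}{85} e_{1} e_{3} - \frac{192}{425} e_{2} e_{3}.
Its e_{1} e_{2} coefficient is already positive.
Answer: \frac{56}{425} + \frac{72}{85} e_{1} e_{2} - \frac{21}{85} e_{1} e_{3} - \frac{192}{425} e_{2} e_{3}. Sheet selection: the two-to-one cover makes ±R indistinguishable at the matrix level (trace -\frac{168081}{180625}), so uniqueness comes from the required sign on e_{1} e_{2}.


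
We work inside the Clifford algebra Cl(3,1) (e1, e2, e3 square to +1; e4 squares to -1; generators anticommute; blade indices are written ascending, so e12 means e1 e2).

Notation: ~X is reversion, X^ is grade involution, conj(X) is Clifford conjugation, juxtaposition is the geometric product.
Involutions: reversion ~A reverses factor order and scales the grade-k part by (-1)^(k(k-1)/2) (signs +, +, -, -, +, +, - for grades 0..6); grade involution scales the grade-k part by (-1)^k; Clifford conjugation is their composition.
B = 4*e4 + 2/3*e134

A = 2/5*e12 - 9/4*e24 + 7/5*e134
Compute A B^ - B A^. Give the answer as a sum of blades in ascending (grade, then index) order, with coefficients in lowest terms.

first term: -14/15 - 9*e2 + 28/5*e13 + 3/2*e123 - 8/5*e124 + 4/15*e234
second term: -14/15 - 9*e2 + 28/5*e13 + 3/2*e123 + 8/5*e124 + 4/15*e234
Answer: -16/5*e124


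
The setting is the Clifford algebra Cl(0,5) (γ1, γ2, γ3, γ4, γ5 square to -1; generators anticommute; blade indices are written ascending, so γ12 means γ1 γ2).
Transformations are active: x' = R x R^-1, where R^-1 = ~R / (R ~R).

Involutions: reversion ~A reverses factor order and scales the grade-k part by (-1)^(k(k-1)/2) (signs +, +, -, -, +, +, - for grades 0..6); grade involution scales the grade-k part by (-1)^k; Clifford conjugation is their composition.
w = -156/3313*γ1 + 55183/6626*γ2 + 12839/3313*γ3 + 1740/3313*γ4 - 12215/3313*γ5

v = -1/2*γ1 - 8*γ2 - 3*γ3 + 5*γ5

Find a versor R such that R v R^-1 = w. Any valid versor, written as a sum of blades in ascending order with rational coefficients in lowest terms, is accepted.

Take R = v + w = -3625/6626*γ1 + 2175/6626*γ2 + 2900/3313*γ3 + 1740/3313*γ4 + 4350/3313*γ5. Because q(v) = q(w) = -393/4, conjugation by R sends v exactly to w.
Answer: -3625/6626*γ1 + 2175/6626*γ2 + 2900/3313*γ3 + 1740/3313*γ4 + 4350/3313*γ5


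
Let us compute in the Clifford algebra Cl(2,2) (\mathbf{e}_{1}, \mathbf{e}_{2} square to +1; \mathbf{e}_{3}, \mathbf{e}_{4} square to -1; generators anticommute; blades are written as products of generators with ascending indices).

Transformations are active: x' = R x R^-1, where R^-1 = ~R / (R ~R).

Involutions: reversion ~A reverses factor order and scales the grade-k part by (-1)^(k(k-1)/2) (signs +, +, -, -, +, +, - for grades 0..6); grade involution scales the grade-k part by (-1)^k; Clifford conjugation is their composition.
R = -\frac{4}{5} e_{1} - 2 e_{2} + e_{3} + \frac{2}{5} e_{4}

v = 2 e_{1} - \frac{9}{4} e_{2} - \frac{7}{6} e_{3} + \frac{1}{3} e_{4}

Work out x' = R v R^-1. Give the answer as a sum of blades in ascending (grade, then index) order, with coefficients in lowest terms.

~R = -\frac{4}{5} e_{1} - 2 e_{2} + e_{3} + \frac{2}{5} e_{4}, and R ~R = \frac{87}{25}, so R^-1 = ~R / (\frac{87}{25}).
R v = \frac{59}{15} + \frac{29}{5} e_{1} e_{2} - \frac{16}{15} e_{1} e_{3} - \frac{16}{15} e_{1} e_{4} + \frac{55}{12} e_{2} e_{3} + \frac{7}{30} e_{2} e_{4} + \frac{4}{5} e_{3} e_{4}
Answer: -\frac{994}{261} e_{1} - \frac{2371}{1044} e_{2} + \frac{1789}{522} e_{3} + \frac{149}{261} e_{4}


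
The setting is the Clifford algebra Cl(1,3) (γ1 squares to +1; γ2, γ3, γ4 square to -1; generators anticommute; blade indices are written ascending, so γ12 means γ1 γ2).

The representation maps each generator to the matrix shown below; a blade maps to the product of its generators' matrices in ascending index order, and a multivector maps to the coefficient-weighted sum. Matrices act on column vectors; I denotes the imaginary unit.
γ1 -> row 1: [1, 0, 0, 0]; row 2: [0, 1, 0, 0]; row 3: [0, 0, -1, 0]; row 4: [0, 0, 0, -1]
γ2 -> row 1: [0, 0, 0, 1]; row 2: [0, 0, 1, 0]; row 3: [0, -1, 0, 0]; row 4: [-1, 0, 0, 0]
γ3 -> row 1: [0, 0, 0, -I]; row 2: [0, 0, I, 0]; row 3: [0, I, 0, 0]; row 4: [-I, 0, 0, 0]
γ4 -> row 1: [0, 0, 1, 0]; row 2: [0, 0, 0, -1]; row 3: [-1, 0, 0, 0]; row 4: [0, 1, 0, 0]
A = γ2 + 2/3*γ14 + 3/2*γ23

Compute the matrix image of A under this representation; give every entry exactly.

Bivector images (products of the table entries): rho(γ14) = rho(γ1)rho(γ4) = row 1: [0, 0, 1, 0]; row 2: [0, 0, 0, -1]; row 3: [1, 0, 0, 0]; row 4: [0, -1, 0, 0]; rho(γ23) = rho(γ2)rho(γ3) = row 1: [-I, 0, 0, 0]; row 2: [0, I, 0, 0]; row 3: [0, 0, -I, 0]; row 4: [0, 0, 0, I].
M = (1)*rho(γ2) + (2/3)*rho(γ14) + (3/2)*rho(γ23), summed entrywise:
Answer: row 1: [-3*I/2, 0, 2/3, 1]; row 2: [0, 3*I/2, 1, -2/3]; row 3: [2/3, -1, -3*I/2, 0]; row 4: [-1, -2/3, 0, 3*I/2]


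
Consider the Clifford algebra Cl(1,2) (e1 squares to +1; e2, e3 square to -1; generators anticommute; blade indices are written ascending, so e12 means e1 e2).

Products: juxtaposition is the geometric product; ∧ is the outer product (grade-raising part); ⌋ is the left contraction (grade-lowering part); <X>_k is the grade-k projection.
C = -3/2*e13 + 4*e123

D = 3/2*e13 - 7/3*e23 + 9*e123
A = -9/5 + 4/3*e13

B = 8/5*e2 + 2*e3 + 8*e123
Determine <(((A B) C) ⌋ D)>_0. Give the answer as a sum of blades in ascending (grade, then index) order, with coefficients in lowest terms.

step 1: -8/3*e1 - 1016/75*e2 - 18/5*e3 - 248/15*e123
step 2: 992/15 + 27/5*e1 - 124/5*e2 + 4*e3 + 72/5*e12 - 4064/75*e13 - 32/3*e23 - 508/25*e123
step 3: 3452/45 + 102*e1 + 35876/75*e2 + 479/6*e3 - 36*e12 - 124*e13 - 4757/45*e23 + 2976/5*e123
step 4: 3452/45
Answer: 3452/45


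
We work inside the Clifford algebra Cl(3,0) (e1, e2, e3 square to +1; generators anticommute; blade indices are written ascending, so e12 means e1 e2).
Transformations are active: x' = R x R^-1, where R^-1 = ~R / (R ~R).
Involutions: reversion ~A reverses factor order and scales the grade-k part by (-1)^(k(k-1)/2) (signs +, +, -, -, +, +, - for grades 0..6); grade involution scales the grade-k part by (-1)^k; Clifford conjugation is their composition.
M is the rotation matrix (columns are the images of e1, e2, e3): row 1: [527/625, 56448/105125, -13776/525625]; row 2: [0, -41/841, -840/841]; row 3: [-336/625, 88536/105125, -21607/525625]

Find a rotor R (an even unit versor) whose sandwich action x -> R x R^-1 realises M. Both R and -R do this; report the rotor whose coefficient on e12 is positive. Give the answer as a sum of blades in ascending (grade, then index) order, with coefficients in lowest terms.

Method: write R = a + b12*e12 + b13*e13 + b23*e23 with a^2 + b12^2 + b13^2 + b23^2 = 1 (so R^-1 = ~R). Expanding the columns R e_j ~R gives tr M = 4a^2 - 1 and, from the antisymmetric part, M21 - M12 = -4a*b12, M13 - M31 = 4a*b13, M32 - M23 = -4a*b23.
Here tr M = 15839/21025, so a^2 = (1 + tr M)/4 = 9216/21025 and a = ±96/145. Taking a = 96/145: M21 - M12 = -56448/105125, M13 - M31 = 10752/21025, M32 - M23 = 193536/105125, giving b12 = 147/725, b13 = 28/145, b23 = -504/725, i.e. R = 96/145 + 147/725*e12 + 28/145*e13 - 504/725*e23.
Its e12 coefficient is already positive.
Answer: 96/145 + 147/725*e12 + 28/145*e13 - 504/725*e23. Note: both R and -R realise this M (trace 15839/21025); the covering map identifies them, and the e12-coefficient sign is the tie-breaker.


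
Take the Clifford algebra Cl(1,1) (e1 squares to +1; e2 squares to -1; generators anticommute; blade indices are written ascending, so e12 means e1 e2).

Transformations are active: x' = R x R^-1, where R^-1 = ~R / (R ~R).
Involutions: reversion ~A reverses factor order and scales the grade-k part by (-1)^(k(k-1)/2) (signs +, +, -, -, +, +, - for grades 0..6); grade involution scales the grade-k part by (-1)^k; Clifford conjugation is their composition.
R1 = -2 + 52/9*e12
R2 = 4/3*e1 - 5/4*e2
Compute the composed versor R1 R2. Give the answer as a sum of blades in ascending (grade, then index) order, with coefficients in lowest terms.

Distribute over the terms of R1 (each basis-blade product reordered to ascending indices, repeated generators contracted through their squares):
(-2) R2 = -8/3*e1 + 5/2*e2
(52/9*e12) R2 = 65/9*e1 - 208/27*e2
Summing the partial products and collecting blades:
Answer: 41/9*e1 - 281/54*e2


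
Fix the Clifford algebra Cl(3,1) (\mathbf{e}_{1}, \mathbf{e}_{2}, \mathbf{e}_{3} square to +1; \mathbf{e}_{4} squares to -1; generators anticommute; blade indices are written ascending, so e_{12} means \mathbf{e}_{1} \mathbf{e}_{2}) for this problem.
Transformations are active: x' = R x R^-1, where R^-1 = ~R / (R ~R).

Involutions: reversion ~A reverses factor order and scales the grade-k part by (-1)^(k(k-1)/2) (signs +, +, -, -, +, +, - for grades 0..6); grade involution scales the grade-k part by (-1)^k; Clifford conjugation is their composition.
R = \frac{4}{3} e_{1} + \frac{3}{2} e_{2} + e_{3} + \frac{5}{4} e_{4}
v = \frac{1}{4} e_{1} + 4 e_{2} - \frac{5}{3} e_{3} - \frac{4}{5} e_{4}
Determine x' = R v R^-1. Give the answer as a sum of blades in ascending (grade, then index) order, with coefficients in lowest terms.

~R = \frac{4}{3} e_{1} + \frac{3}{2} e_{2} + e_{3} + \frac{5}{4} e_{4}, and R ~R = \frac{499}{144}, so R^-1 = ~R / (\frac{499}{144}).
R v = \frac{17}{3} + \frac{119}{24} e_{12} - \frac{89}{36} e_{13} - \frac{331}{240} e_{14} - \frac{13}{2} e_{23} - \frac{31}{5} e_{24} + \frac{77}{60} e_{34}
Answer: \frac{8205}{1996} e_{1} + \frac{452}{499} e_{2} + \frac{7391}{1497} e_{3} + \frac{12196}{2495} e_{4}


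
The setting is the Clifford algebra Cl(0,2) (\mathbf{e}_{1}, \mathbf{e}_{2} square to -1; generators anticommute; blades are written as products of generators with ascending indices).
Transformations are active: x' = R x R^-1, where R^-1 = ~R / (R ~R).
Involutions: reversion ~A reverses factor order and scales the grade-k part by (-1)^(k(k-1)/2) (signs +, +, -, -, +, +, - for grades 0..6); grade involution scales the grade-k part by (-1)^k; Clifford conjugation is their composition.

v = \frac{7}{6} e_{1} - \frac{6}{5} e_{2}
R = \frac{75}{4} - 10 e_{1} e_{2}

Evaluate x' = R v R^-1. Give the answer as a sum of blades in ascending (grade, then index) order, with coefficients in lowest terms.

~R = \frac{75}{4} + 10 e_{1} e_{2}, and R ~R = \frac{7225}{16}, so R^-1 = ~R / (\frac{7225}{16}).
R v = \frac{79}{8} e_{1} - \frac{205}{6} e_{2}
Answer: -\frac{601}{1734} e_{1} - \frac{2366}{1445} e_{2}


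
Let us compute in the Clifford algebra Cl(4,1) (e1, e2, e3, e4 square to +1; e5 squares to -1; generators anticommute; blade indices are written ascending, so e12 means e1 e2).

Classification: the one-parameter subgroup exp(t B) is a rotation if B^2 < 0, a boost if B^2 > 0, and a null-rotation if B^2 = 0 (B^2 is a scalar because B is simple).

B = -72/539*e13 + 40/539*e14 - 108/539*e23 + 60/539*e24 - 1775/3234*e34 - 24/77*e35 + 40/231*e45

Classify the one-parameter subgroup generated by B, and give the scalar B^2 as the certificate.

B^2 term by term: the squares give (-72/539)^2*(e13)^2 + (40/539)^2*(e14)^2 + (-108/539)^2*(e23)^2 + (60/539)^2*(e24)^2 + (-1775/3234)^2*(e34)^2 + (-24/77)^2*(e35)^2 + (40/231)^2*(e45)^2 = 5184/290521*(-1) + 1600/290521*(-1) + 11664/290521*(-1) + 3600/290521*(-1) + 3150625/10458756*(-1) + 576/5929*(+1) + 1600/53361*(+1) = -1/4 (each basis 2-blade squares to minus the product of its generators' squares); cross terms between blades sharing an index anticommute and cancel; the commuting (index-disjoint) pairs give grade-4 terms 2*c*c'*(blade product), which cancel blade by blade — e1234: 8640/290521 - 8640/290521 = 0; e1345: -1920/41503 + 1920/41503 = 0; e2345: -2880/41503 + 2880/41503 = 0 — confirming B is simple. So B^2 = -1/4.
Answer: rotation, certificate B^2 = -1/4. No conjugation can change B^2 = -1/4; the sign gives the class.


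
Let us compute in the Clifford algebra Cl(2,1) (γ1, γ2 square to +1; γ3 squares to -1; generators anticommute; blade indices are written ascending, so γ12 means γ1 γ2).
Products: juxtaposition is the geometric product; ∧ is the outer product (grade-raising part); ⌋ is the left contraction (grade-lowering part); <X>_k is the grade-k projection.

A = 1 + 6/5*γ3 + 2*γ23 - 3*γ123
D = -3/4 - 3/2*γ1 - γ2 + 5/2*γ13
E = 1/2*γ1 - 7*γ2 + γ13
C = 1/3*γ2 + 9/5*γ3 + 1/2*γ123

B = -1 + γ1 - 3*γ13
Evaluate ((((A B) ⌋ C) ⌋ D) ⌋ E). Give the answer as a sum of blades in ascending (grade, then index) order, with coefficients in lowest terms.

step 1: -1 - 13/5*γ1 - 9*γ2 - 6/5*γ3 + 6*γ12 - 21/5*γ13 - 5*γ23 + 5*γ123
step 2: 83/50 - 5/2*γ1 + 53/30*γ2 - 24/5*γ3 + 3/5*γ12 + 9/2*γ13 - 13/10*γ23 - 1/2*γ123
step 3: 7193/600 - 1449/100*γ1 - 83/50*γ2 - 25/4*γ3 + 83/20*γ13
step 4: 341/40 - 307/1200*γ1 - 50351/600*γ2 - 1449/100*γ3 + 7193/600*γ13
Answer: 341/40 - 307/1200*γ1 - 50351/600*γ2 - 1449/100*γ3 + 7193/600*γ13


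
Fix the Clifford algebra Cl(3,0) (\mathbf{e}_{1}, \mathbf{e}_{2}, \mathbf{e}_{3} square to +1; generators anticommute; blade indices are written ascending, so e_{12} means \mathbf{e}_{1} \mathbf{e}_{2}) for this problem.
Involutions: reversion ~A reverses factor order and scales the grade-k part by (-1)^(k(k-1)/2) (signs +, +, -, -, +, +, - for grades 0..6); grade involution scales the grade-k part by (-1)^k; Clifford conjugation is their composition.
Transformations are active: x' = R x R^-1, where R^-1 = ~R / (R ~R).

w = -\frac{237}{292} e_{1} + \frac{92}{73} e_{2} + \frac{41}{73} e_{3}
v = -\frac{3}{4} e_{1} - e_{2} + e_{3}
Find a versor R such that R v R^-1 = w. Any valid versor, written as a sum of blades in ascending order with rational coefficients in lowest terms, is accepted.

Key observation: q(v) = q(w) = \frac{41}{16} (sandwiches preserve the norm), so R = v + w = -\frac{114}{73} e_{1} + \frac{19}{73} e_{2} + \frac{114}{73} e_{3} works whenever it is invertible — the component of v along it is kept and (v - w)/2 reverses, sending v to w.
Answer: -\frac{114}{73} e_{1} + \frac{19}{73} e_{2} + \frac{114}{73} e_{3}


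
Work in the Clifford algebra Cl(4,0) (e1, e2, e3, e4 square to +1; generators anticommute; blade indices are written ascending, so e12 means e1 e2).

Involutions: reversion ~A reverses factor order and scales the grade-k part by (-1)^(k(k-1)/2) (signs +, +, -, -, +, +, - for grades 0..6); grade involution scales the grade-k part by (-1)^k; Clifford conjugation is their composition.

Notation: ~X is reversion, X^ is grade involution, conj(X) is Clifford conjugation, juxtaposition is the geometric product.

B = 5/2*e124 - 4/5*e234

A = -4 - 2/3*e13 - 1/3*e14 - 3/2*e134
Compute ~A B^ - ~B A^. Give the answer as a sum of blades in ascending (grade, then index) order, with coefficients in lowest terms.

first term: -5/6*e2 - 6/5*e12 - 15/4*e23 + 4/15*e123 + 142/15*e124 - 73/15*e234
second term: 5/6*e2 + 6/5*e12 + 15/4*e23 + 4/15*e123 + 142/15*e124 - 73/15*e234
Answer: -5/3*e2 - 12/5*e12 - 15/2*e23


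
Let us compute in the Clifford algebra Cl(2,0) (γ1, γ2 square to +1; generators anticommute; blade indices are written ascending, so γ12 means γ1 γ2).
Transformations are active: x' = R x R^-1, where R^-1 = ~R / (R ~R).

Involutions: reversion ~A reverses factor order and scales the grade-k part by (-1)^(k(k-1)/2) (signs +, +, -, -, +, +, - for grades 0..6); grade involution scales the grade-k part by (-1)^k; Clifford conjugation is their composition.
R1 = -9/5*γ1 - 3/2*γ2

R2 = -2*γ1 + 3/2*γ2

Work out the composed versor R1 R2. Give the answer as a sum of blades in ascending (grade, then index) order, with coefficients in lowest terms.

Distribute over the terms of R1 (each basis-blade product reordered to ascending indices, repeated generators contracted through their squares):
(-9/5*γ1) R2 = 18/5 - 27/10*γ12
(-3/2*γ2) R2 = -9/4 - 3*γ12
Summing the partial products and collecting blades:
Answer: 27/20 - 57/10*γ12


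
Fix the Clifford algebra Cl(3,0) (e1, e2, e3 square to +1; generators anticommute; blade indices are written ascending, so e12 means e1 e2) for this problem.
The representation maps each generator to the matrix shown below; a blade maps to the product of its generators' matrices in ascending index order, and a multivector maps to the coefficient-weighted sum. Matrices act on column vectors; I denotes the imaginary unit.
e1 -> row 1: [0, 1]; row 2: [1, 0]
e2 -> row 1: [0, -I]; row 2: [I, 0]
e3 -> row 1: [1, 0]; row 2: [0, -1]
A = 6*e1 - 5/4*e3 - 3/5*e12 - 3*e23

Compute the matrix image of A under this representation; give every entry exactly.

Bivector images (products of the table entries): rho(e12) = rho(e1)rho(e2) = row 1: [I, 0]; row 2: [0, -I]; rho(e23) = rho(e2)rho(e3) = row 1: [0, I]; row 2: [I, 0].
M = (6)*rho(e1) + (-5/4)*rho(e3) + (-3/5)*rho(e12) + (-3)*rho(e23), summed entrywise:
Answer: row 1: [-5/4 - 3*I/5, 6 - 3*I]; row 2: [6 - 3*I, 5/4 + 3*I/5]


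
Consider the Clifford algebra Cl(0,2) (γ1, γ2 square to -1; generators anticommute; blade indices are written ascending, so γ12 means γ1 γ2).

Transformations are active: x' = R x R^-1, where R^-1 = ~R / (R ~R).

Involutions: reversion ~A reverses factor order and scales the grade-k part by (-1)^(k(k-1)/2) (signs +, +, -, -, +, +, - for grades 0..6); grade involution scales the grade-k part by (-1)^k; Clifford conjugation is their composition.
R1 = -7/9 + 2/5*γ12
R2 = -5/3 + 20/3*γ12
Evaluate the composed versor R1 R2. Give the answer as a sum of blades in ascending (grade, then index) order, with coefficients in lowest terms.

Distribute over the terms of R1 (each basis-blade product reordered to ascending indices, repeated generators contracted through their squares):
(-7/9) R2 = 35/27 - 140/27*γ12
(2/5*γ12) R2 = -8/3 - 2/3*γ12
Summing the partial products and collecting blades:
Answer: -37/27 - 158/27*γ12


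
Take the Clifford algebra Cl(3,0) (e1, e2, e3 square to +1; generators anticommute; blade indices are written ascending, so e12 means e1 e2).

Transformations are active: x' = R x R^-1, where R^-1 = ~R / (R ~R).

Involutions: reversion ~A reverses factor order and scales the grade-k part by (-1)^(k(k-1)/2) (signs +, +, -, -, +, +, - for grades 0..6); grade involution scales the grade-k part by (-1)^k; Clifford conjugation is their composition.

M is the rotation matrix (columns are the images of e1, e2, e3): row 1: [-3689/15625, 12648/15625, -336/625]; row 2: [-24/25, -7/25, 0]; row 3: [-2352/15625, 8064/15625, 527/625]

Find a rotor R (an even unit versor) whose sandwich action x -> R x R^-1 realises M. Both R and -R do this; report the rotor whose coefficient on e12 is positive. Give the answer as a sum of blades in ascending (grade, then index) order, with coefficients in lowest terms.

Method: write R = a + b12*e12 + b13*e13 + b23*e23 with a^2 + b12^2 + b13^2 + b23^2 = 1 (so R^-1 = ~R). Expanding the columns R e_j ~R gives tr M = 4a^2 - 1 and, from the antisymmetric part, M21 - M12 = -4a*b12, M13 - M31 = 4a*b13, M32 - M23 = -4a*b23.
Here tr M = 5111/15625, so a^2 = (1 + tr M)/4 = 5184/15625 and a = ±72/125. Taking a = 72/125: M21 - M12 = -27648/15625, M13 - M31 = -6048/15625, M32 - M23 = 8064/15625, giving b12 = 96/125, b13 = -21/125, b23 = -28/125, i.e. R = 72/125 + 96/125*e12 - 21/125*e13 - 28/125*e23.
Its e12 coefficient is already positive.
Answer: 72/125 + 96/125*e12 - 21/125*e13 - 28/125*e23. Uniqueness: Spin(3) -> SO(3) maps R and -R to the same rotation of trace 5111/15625; fixing the sign of the e12 coefficient removes the ambiguity.
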